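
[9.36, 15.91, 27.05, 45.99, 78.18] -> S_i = 9.36*1.70^i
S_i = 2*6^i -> [2, 12, 72, 432, 2592]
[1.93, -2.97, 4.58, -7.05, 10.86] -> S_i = 1.93*(-1.54)^i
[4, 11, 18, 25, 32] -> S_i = 4 + 7*i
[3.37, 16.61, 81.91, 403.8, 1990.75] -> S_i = 3.37*4.93^i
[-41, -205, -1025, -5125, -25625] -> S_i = -41*5^i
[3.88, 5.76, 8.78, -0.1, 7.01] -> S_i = Random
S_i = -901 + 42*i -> [-901, -859, -817, -775, -733]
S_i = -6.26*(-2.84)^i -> [-6.26, 17.78, -50.49, 143.39, -407.24]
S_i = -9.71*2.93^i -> [-9.71, -28.45, -83.36, -244.24, -715.63]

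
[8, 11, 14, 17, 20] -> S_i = 8 + 3*i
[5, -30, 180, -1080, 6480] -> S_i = 5*-6^i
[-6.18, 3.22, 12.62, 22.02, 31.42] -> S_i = -6.18 + 9.40*i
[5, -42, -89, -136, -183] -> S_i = 5 + -47*i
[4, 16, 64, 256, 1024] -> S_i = 4*4^i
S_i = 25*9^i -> [25, 225, 2025, 18225, 164025]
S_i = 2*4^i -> [2, 8, 32, 128, 512]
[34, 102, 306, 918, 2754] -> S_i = 34*3^i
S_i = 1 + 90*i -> [1, 91, 181, 271, 361]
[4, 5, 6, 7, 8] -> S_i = 4 + 1*i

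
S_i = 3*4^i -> [3, 12, 48, 192, 768]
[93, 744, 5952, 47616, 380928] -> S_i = 93*8^i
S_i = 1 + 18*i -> [1, 19, 37, 55, 73]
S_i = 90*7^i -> [90, 630, 4410, 30870, 216090]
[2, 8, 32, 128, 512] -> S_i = 2*4^i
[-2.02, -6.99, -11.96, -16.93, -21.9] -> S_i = -2.02 + -4.97*i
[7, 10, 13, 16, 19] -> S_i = 7 + 3*i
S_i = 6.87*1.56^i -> [6.87, 10.72, 16.72, 26.08, 40.69]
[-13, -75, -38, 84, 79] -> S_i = Random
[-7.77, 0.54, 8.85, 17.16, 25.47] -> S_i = -7.77 + 8.31*i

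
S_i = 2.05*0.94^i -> [2.05, 1.93, 1.81, 1.7, 1.6]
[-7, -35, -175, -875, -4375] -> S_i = -7*5^i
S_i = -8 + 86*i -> [-8, 78, 164, 250, 336]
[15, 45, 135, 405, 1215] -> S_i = 15*3^i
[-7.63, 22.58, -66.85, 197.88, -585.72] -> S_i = -7.63*(-2.96)^i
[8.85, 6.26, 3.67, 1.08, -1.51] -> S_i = 8.85 + -2.59*i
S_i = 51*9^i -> [51, 459, 4131, 37179, 334611]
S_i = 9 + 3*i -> [9, 12, 15, 18, 21]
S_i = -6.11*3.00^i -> [-6.11, -18.33, -54.99, -164.97, -494.91]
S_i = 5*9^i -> [5, 45, 405, 3645, 32805]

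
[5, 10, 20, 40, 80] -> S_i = 5*2^i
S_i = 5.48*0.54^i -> [5.48, 2.96, 1.6, 0.86, 0.47]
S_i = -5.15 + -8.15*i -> [-5.15, -13.3, -21.45, -29.6, -37.75]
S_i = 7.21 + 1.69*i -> [7.21, 8.9, 10.59, 12.28, 13.97]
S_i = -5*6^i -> [-5, -30, -180, -1080, -6480]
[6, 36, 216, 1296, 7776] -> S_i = 6*6^i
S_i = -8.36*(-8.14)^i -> [-8.36, 68.05, -553.93, 4508.99, -36703.2]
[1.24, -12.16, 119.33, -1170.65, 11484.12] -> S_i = 1.24*(-9.81)^i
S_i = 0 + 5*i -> [0, 5, 10, 15, 20]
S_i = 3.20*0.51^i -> [3.2, 1.63, 0.83, 0.42, 0.22]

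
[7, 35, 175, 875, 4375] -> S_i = 7*5^i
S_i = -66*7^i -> [-66, -462, -3234, -22638, -158466]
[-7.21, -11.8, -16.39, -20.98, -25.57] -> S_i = -7.21 + -4.59*i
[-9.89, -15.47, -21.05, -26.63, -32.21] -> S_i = -9.89 + -5.58*i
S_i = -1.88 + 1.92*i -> [-1.88, 0.04, 1.96, 3.88, 5.8]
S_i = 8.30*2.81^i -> [8.3, 23.32, 65.54, 184.16, 517.49]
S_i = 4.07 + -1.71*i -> [4.07, 2.36, 0.65, -1.06, -2.77]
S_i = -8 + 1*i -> [-8, -7, -6, -5, -4]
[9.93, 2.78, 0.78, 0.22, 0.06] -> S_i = 9.93*0.28^i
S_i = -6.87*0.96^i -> [-6.87, -6.6, -6.33, -6.08, -5.84]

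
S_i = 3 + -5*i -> [3, -2, -7, -12, -17]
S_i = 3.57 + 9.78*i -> [3.57, 13.35, 23.13, 32.91, 42.69]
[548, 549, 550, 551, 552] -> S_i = 548 + 1*i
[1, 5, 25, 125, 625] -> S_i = 1*5^i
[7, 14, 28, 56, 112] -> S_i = 7*2^i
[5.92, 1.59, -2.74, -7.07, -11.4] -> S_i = 5.92 + -4.33*i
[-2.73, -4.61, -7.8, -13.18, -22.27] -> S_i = -2.73*1.69^i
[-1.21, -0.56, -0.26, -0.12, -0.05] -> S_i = -1.21*0.46^i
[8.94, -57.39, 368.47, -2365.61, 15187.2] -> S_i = 8.94*(-6.42)^i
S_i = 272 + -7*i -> [272, 265, 258, 251, 244]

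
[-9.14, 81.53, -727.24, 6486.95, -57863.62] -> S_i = -9.14*(-8.92)^i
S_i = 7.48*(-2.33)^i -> [7.48, -17.43, 40.61, -94.62, 220.46]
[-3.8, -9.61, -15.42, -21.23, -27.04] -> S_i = -3.80 + -5.81*i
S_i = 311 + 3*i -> [311, 314, 317, 320, 323]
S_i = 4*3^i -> [4, 12, 36, 108, 324]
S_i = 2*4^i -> [2, 8, 32, 128, 512]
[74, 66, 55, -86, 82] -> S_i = Random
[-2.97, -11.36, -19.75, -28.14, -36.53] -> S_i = -2.97 + -8.39*i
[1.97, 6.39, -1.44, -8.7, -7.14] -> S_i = Random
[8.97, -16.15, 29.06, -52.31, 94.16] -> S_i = 8.97*(-1.80)^i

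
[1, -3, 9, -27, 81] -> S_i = 1*-3^i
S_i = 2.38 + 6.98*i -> [2.38, 9.36, 16.34, 23.32, 30.3]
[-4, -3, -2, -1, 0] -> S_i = -4 + 1*i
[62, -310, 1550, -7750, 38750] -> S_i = 62*-5^i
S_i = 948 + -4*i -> [948, 944, 940, 936, 932]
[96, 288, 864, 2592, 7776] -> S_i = 96*3^i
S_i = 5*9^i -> [5, 45, 405, 3645, 32805]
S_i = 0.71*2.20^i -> [0.71, 1.56, 3.44, 7.56, 16.63]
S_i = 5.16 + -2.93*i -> [5.16, 2.23, -0.7, -3.63, -6.56]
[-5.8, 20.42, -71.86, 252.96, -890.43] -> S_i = -5.80*(-3.52)^i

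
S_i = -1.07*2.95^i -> [-1.07, -3.16, -9.31, -27.47, -81.03]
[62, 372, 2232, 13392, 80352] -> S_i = 62*6^i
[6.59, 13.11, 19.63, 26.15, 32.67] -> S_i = 6.59 + 6.52*i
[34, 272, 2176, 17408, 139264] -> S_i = 34*8^i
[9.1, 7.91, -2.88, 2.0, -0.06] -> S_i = Random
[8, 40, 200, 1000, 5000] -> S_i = 8*5^i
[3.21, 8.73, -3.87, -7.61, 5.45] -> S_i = Random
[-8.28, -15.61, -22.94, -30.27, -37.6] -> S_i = -8.28 + -7.33*i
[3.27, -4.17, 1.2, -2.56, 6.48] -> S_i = Random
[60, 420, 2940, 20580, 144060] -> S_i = 60*7^i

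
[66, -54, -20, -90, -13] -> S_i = Random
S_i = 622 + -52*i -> [622, 570, 518, 466, 414]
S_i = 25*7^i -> [25, 175, 1225, 8575, 60025]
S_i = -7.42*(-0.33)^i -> [-7.42, 2.45, -0.81, 0.27, -0.09]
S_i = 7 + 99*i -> [7, 106, 205, 304, 403]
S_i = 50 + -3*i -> [50, 47, 44, 41, 38]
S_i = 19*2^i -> [19, 38, 76, 152, 304]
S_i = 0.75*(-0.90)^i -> [0.75, -0.68, 0.61, -0.55, 0.49]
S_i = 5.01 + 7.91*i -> [5.01, 12.92, 20.83, 28.74, 36.65]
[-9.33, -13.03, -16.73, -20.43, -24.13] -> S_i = -9.33 + -3.70*i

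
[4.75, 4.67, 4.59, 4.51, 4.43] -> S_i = 4.75 + -0.08*i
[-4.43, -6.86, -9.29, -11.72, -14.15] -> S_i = -4.43 + -2.43*i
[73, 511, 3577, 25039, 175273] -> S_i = 73*7^i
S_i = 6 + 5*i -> [6, 11, 16, 21, 26]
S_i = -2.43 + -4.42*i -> [-2.43, -6.85, -11.27, -15.69, -20.11]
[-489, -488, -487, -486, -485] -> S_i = -489 + 1*i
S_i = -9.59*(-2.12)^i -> [-9.59, 20.33, -43.1, 91.37, -193.71]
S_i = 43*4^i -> [43, 172, 688, 2752, 11008]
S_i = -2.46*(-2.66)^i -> [-2.46, 6.54, -17.41, 46.3, -123.16]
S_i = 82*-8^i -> [82, -656, 5248, -41984, 335872]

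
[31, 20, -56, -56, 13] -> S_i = Random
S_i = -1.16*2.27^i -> [-1.16, -2.63, -5.98, -13.57, -30.8]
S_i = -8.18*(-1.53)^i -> [-8.18, 12.52, -19.15, 29.3, -44.82]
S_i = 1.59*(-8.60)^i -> [1.59, -13.67, 117.6, -1011.33, 8697.43]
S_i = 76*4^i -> [76, 304, 1216, 4864, 19456]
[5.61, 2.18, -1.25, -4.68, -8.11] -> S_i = 5.61 + -3.43*i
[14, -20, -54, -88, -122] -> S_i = 14 + -34*i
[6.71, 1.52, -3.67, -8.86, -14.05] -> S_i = 6.71 + -5.19*i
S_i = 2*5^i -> [2, 10, 50, 250, 1250]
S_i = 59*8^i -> [59, 472, 3776, 30208, 241664]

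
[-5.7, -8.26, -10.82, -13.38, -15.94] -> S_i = -5.70 + -2.56*i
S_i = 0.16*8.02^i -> [0.16, 1.28, 10.29, 82.54, 661.94]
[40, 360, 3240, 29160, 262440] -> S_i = 40*9^i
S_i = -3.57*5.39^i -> [-3.57, -19.24, -103.72, -559.03, -3013.17]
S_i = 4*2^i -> [4, 8, 16, 32, 64]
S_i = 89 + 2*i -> [89, 91, 93, 95, 97]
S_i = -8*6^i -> [-8, -48, -288, -1728, -10368]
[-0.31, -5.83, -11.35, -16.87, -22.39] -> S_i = -0.31 + -5.52*i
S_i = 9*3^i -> [9, 27, 81, 243, 729]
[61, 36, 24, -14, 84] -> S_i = Random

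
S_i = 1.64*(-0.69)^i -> [1.64, -1.13, 0.78, -0.54, 0.37]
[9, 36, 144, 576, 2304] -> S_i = 9*4^i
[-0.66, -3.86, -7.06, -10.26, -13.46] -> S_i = -0.66 + -3.20*i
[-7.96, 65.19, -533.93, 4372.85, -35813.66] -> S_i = -7.96*(-8.19)^i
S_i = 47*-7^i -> [47, -329, 2303, -16121, 112847]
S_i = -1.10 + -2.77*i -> [-1.1, -3.87, -6.64, -9.41, -12.18]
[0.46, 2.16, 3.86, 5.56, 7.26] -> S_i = 0.46 + 1.70*i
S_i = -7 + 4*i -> [-7, -3, 1, 5, 9]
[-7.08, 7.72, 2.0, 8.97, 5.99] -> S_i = Random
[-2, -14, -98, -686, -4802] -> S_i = -2*7^i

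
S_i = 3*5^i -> [3, 15, 75, 375, 1875]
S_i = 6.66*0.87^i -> [6.66, 5.79, 5.04, 4.39, 3.82]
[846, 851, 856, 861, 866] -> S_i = 846 + 5*i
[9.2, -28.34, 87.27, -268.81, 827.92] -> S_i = 9.20*(-3.08)^i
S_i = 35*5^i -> [35, 175, 875, 4375, 21875]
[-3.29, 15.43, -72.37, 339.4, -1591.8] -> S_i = -3.29*(-4.69)^i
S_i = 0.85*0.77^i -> [0.85, 0.65, 0.5, 0.39, 0.3]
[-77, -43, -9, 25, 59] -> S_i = -77 + 34*i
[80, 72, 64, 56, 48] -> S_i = 80 + -8*i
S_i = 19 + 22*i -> [19, 41, 63, 85, 107]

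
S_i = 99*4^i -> [99, 396, 1584, 6336, 25344]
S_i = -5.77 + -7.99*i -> [-5.77, -13.76, -21.75, -29.74, -37.73]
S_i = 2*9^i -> [2, 18, 162, 1458, 13122]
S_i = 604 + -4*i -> [604, 600, 596, 592, 588]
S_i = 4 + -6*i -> [4, -2, -8, -14, -20]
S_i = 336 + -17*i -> [336, 319, 302, 285, 268]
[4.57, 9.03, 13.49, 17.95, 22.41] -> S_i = 4.57 + 4.46*i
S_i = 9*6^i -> [9, 54, 324, 1944, 11664]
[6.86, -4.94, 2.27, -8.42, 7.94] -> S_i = Random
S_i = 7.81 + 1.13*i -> [7.81, 8.94, 10.07, 11.2, 12.33]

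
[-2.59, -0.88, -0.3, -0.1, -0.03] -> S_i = -2.59*0.34^i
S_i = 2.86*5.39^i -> [2.86, 15.42, 83.09, 447.85, 2413.91]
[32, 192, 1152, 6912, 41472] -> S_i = 32*6^i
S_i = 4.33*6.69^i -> [4.33, 28.97, 193.79, 1296.48, 8673.46]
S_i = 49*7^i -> [49, 343, 2401, 16807, 117649]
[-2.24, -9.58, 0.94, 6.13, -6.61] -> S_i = Random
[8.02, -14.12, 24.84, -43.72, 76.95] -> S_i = 8.02*(-1.76)^i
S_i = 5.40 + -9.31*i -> [5.4, -3.91, -13.22, -22.53, -31.84]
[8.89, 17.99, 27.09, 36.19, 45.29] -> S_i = 8.89 + 9.10*i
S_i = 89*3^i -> [89, 267, 801, 2403, 7209]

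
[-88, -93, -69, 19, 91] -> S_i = Random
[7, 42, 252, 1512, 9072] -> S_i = 7*6^i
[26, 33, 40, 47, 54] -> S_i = 26 + 7*i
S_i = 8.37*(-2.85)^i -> [8.37, -23.85, 67.99, -193.76, 552.21]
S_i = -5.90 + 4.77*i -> [-5.9, -1.13, 3.64, 8.41, 13.18]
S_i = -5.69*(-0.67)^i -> [-5.69, 3.81, -2.55, 1.71, -1.15]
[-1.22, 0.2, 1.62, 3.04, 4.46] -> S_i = -1.22 + 1.42*i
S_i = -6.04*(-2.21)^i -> [-6.04, 13.35, -29.5, 65.19, -144.08]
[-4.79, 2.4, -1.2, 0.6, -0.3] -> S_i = -4.79*(-0.50)^i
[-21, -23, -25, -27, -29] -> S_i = -21 + -2*i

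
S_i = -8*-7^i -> [-8, 56, -392, 2744, -19208]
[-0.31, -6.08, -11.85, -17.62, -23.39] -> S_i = -0.31 + -5.77*i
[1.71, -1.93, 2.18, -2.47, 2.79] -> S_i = 1.71*(-1.13)^i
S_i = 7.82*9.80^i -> [7.82, 76.64, 751.03, 7360.12, 72129.19]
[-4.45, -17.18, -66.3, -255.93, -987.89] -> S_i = -4.45*3.86^i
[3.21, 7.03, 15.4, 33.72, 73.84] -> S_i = 3.21*2.19^i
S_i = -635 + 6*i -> [-635, -629, -623, -617, -611]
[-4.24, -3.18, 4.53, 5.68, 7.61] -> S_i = Random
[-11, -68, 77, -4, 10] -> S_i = Random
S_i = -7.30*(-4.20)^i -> [-7.3, 30.66, -128.77, 540.84, -2271.54]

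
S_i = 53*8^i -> [53, 424, 3392, 27136, 217088]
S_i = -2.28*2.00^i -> [-2.28, -4.56, -9.12, -18.24, -36.48]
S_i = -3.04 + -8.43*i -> [-3.04, -11.47, -19.9, -28.33, -36.76]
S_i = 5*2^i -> [5, 10, 20, 40, 80]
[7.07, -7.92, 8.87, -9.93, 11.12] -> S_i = 7.07*(-1.12)^i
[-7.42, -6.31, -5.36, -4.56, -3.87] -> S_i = -7.42*0.85^i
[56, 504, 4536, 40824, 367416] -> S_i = 56*9^i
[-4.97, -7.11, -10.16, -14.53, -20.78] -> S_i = -4.97*1.43^i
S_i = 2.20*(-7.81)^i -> [2.2, -17.18, 134.19, -1048.03, 8185.15]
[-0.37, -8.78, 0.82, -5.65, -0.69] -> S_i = Random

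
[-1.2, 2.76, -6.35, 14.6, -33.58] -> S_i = -1.20*(-2.30)^i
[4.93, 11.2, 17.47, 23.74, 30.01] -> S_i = 4.93 + 6.27*i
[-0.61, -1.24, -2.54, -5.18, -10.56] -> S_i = -0.61*2.04^i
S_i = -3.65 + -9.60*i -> [-3.65, -13.25, -22.85, -32.45, -42.05]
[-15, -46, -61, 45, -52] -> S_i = Random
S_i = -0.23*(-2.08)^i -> [-0.23, 0.48, -1.0, 2.07, -4.31]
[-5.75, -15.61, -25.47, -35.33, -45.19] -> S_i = -5.75 + -9.86*i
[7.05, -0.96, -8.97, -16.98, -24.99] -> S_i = 7.05 + -8.01*i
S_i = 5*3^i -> [5, 15, 45, 135, 405]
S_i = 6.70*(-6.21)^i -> [6.7, -41.61, 258.38, -1604.54, 9964.17]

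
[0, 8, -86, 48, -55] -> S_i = Random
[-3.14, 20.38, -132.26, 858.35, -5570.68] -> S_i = -3.14*(-6.49)^i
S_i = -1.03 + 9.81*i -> [-1.03, 8.78, 18.59, 28.4, 38.21]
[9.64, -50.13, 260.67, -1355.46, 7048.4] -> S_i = 9.64*(-5.20)^i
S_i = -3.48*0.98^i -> [-3.48, -3.41, -3.34, -3.28, -3.21]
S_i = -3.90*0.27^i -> [-3.9, -1.05, -0.28, -0.08, -0.02]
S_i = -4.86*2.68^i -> [-4.86, -13.02, -34.91, -93.55, -250.71]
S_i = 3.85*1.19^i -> [3.85, 4.58, 5.45, 6.49, 7.72]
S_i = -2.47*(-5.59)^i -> [-2.47, 13.81, -77.18, 431.45, -2411.82]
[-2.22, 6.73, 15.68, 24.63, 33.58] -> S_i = -2.22 + 8.95*i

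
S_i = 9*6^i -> [9, 54, 324, 1944, 11664]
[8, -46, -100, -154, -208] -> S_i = 8 + -54*i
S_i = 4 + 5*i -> [4, 9, 14, 19, 24]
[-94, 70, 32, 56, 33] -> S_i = Random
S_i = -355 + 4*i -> [-355, -351, -347, -343, -339]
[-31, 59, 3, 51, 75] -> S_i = Random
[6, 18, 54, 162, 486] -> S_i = 6*3^i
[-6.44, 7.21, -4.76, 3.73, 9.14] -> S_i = Random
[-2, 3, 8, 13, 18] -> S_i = -2 + 5*i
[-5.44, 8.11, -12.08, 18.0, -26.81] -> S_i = -5.44*(-1.49)^i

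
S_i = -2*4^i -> [-2, -8, -32, -128, -512]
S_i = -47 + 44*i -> [-47, -3, 41, 85, 129]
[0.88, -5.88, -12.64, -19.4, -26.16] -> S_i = 0.88 + -6.76*i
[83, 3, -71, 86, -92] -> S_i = Random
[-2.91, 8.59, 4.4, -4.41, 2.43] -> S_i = Random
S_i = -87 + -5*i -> [-87, -92, -97, -102, -107]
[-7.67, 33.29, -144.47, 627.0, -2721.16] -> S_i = -7.67*(-4.34)^i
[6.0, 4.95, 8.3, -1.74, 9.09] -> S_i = Random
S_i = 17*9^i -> [17, 153, 1377, 12393, 111537]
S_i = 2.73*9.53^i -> [2.73, 26.02, 247.94, 2362.88, 22518.23]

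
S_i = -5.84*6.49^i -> [-5.84, -37.9, -245.98, -1596.42, -10360.76]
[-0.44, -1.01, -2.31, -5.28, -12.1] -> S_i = -0.44*2.29^i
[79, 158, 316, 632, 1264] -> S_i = 79*2^i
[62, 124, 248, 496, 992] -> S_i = 62*2^i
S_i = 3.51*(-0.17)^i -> [3.51, -0.6, 0.1, -0.02, 0.0]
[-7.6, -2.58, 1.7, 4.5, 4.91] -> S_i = Random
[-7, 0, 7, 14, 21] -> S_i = -7 + 7*i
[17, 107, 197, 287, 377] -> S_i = 17 + 90*i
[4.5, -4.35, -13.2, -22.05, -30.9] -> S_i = 4.50 + -8.85*i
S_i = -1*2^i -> [-1, -2, -4, -8, -16]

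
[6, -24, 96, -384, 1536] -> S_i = 6*-4^i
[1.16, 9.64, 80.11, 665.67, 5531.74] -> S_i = 1.16*8.31^i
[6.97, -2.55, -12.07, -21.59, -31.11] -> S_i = 6.97 + -9.52*i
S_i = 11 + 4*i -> [11, 15, 19, 23, 27]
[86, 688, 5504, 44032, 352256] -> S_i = 86*8^i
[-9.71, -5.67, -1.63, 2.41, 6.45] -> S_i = -9.71 + 4.04*i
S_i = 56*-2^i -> [56, -112, 224, -448, 896]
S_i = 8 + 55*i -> [8, 63, 118, 173, 228]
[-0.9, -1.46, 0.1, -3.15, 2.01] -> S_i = Random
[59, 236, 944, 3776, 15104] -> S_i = 59*4^i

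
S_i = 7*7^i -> [7, 49, 343, 2401, 16807]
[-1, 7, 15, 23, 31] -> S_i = -1 + 8*i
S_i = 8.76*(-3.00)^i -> [8.76, -26.28, 78.84, -236.52, 709.56]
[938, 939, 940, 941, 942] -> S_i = 938 + 1*i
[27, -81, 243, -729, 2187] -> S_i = 27*-3^i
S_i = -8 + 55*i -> [-8, 47, 102, 157, 212]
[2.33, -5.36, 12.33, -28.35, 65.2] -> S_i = 2.33*(-2.30)^i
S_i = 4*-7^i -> [4, -28, 196, -1372, 9604]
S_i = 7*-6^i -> [7, -42, 252, -1512, 9072]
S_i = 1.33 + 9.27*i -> [1.33, 10.6, 19.87, 29.14, 38.41]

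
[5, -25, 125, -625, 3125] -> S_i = 5*-5^i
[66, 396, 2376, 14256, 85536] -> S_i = 66*6^i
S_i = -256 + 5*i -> [-256, -251, -246, -241, -236]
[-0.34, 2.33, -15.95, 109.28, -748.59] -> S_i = -0.34*(-6.85)^i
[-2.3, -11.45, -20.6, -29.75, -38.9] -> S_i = -2.30 + -9.15*i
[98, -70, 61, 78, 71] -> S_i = Random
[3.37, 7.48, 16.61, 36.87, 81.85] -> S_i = 3.37*2.22^i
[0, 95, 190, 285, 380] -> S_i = 0 + 95*i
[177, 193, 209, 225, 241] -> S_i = 177 + 16*i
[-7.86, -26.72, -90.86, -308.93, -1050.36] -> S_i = -7.86*3.40^i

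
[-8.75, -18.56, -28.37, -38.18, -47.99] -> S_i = -8.75 + -9.81*i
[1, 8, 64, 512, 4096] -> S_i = 1*8^i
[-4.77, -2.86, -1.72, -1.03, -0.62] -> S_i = -4.77*0.60^i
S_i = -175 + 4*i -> [-175, -171, -167, -163, -159]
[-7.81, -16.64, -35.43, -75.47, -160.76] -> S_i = -7.81*2.13^i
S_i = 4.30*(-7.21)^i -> [4.3, -31.0, 223.53, -1611.66, 11620.09]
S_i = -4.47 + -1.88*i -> [-4.47, -6.35, -8.23, -10.11, -11.99]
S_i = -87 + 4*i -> [-87, -83, -79, -75, -71]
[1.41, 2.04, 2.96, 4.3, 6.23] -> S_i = 1.41*1.45^i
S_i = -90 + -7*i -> [-90, -97, -104, -111, -118]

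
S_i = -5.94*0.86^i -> [-5.94, -5.11, -4.39, -3.78, -3.25]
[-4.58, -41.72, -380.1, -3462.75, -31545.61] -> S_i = -4.58*9.11^i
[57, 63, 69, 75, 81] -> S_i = 57 + 6*i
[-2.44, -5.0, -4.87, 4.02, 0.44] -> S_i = Random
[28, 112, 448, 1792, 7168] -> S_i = 28*4^i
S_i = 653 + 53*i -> [653, 706, 759, 812, 865]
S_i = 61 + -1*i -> [61, 60, 59, 58, 57]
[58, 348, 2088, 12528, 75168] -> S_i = 58*6^i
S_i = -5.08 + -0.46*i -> [-5.08, -5.54, -6.0, -6.46, -6.92]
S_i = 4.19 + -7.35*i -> [4.19, -3.16, -10.51, -17.86, -25.21]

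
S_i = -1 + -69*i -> [-1, -70, -139, -208, -277]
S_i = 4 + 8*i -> [4, 12, 20, 28, 36]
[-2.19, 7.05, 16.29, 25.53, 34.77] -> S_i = -2.19 + 9.24*i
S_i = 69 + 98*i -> [69, 167, 265, 363, 461]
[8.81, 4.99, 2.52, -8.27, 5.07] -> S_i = Random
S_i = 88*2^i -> [88, 176, 352, 704, 1408]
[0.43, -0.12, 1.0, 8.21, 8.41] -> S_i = Random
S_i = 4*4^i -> [4, 16, 64, 256, 1024]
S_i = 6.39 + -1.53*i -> [6.39, 4.86, 3.33, 1.8, 0.27]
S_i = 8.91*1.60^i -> [8.91, 14.26, 22.81, 36.5, 58.39]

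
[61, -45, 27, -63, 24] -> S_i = Random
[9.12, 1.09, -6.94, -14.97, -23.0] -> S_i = 9.12 + -8.03*i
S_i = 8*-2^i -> [8, -16, 32, -64, 128]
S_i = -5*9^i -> [-5, -45, -405, -3645, -32805]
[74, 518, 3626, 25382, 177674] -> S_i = 74*7^i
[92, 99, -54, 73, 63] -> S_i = Random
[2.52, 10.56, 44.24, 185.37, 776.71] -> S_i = 2.52*4.19^i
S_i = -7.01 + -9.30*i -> [-7.01, -16.31, -25.61, -34.91, -44.21]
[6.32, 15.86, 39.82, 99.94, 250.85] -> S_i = 6.32*2.51^i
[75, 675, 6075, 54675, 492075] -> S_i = 75*9^i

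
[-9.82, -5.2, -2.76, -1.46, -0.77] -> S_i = -9.82*0.53^i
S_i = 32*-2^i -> [32, -64, 128, -256, 512]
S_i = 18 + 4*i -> [18, 22, 26, 30, 34]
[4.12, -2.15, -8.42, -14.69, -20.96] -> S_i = 4.12 + -6.27*i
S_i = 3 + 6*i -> [3, 9, 15, 21, 27]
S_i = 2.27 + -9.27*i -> [2.27, -7.0, -16.27, -25.54, -34.81]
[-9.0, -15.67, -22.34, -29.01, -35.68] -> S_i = -9.00 + -6.67*i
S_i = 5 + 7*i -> [5, 12, 19, 26, 33]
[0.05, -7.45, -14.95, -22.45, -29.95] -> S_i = 0.05 + -7.50*i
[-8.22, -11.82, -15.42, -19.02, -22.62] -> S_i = -8.22 + -3.60*i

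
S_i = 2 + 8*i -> [2, 10, 18, 26, 34]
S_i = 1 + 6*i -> [1, 7, 13, 19, 25]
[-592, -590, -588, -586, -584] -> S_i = -592 + 2*i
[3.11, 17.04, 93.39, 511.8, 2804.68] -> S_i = 3.11*5.48^i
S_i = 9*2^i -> [9, 18, 36, 72, 144]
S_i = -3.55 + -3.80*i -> [-3.55, -7.35, -11.15, -14.95, -18.75]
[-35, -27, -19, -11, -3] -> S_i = -35 + 8*i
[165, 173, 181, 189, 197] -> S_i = 165 + 8*i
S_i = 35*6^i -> [35, 210, 1260, 7560, 45360]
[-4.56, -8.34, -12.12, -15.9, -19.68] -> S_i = -4.56 + -3.78*i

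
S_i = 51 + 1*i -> [51, 52, 53, 54, 55]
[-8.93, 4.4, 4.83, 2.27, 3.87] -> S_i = Random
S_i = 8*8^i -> [8, 64, 512, 4096, 32768]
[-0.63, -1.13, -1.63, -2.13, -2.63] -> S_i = -0.63 + -0.50*i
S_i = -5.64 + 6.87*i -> [-5.64, 1.23, 8.1, 14.97, 21.84]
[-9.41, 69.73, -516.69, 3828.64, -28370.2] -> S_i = -9.41*(-7.41)^i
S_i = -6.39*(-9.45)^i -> [-6.39, 60.39, -570.64, 5392.58, -50959.84]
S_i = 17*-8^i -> [17, -136, 1088, -8704, 69632]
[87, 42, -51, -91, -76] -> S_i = Random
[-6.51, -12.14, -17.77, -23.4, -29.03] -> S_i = -6.51 + -5.63*i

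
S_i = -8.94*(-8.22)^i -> [-8.94, 73.49, -604.06, 4965.39, -40815.47]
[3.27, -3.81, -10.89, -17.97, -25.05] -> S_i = 3.27 + -7.08*i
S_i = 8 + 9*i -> [8, 17, 26, 35, 44]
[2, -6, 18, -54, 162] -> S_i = 2*-3^i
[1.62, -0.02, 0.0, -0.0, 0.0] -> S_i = 1.62*(-0.01)^i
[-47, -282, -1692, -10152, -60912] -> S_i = -47*6^i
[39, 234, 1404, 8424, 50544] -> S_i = 39*6^i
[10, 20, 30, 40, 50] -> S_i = 10 + 10*i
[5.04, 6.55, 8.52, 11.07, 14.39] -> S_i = 5.04*1.30^i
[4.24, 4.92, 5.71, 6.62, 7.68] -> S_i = 4.24*1.16^i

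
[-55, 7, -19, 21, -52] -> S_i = Random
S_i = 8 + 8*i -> [8, 16, 24, 32, 40]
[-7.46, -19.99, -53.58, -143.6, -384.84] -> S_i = -7.46*2.68^i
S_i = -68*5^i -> [-68, -340, -1700, -8500, -42500]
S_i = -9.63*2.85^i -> [-9.63, -27.45, -78.22, -222.93, -635.34]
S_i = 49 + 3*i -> [49, 52, 55, 58, 61]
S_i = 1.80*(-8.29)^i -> [1.8, -14.92, 123.7, -1025.5, 8501.4]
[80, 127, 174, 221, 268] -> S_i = 80 + 47*i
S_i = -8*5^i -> [-8, -40, -200, -1000, -5000]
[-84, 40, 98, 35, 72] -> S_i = Random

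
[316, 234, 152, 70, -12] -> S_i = 316 + -82*i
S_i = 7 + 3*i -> [7, 10, 13, 16, 19]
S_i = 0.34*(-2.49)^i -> [0.34, -0.85, 2.11, -5.25, 13.07]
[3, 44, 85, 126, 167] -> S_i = 3 + 41*i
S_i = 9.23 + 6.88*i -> [9.23, 16.11, 22.99, 29.87, 36.75]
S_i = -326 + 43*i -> [-326, -283, -240, -197, -154]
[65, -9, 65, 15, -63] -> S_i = Random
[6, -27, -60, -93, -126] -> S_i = 6 + -33*i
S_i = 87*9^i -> [87, 783, 7047, 63423, 570807]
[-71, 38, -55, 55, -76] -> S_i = Random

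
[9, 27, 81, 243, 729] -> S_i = 9*3^i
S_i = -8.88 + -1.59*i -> [-8.88, -10.47, -12.06, -13.65, -15.24]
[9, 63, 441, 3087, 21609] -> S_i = 9*7^i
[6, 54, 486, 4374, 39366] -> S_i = 6*9^i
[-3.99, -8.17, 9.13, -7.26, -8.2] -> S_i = Random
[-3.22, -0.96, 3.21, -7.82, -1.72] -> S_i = Random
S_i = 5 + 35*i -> [5, 40, 75, 110, 145]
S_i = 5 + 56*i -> [5, 61, 117, 173, 229]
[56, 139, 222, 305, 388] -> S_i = 56 + 83*i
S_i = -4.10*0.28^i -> [-4.1, -1.15, -0.32, -0.09, -0.03]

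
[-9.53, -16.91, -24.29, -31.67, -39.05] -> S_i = -9.53 + -7.38*i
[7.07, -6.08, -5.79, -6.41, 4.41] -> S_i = Random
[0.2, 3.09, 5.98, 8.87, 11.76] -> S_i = 0.20 + 2.89*i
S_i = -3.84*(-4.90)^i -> [-3.84, 18.82, -92.2, 451.77, -2213.68]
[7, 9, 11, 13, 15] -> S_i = 7 + 2*i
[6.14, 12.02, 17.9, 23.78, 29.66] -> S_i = 6.14 + 5.88*i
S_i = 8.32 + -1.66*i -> [8.32, 6.66, 5.0, 3.34, 1.68]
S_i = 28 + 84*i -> [28, 112, 196, 280, 364]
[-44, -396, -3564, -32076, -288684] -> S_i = -44*9^i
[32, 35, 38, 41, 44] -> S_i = 32 + 3*i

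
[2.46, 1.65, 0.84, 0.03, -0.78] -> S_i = 2.46 + -0.81*i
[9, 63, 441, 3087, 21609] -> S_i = 9*7^i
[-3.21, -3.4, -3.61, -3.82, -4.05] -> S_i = -3.21*1.06^i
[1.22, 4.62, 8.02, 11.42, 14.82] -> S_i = 1.22 + 3.40*i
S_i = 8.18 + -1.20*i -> [8.18, 6.98, 5.78, 4.58, 3.38]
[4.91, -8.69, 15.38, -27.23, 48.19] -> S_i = 4.91*(-1.77)^i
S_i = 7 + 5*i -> [7, 12, 17, 22, 27]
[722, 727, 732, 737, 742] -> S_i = 722 + 5*i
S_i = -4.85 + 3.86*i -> [-4.85, -0.99, 2.87, 6.73, 10.59]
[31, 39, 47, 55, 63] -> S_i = 31 + 8*i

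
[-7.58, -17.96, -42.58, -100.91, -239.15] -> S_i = -7.58*2.37^i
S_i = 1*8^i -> [1, 8, 64, 512, 4096]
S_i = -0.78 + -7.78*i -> [-0.78, -8.56, -16.34, -24.12, -31.9]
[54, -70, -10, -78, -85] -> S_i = Random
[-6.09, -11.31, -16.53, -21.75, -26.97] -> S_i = -6.09 + -5.22*i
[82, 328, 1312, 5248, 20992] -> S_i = 82*4^i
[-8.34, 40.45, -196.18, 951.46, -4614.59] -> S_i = -8.34*(-4.85)^i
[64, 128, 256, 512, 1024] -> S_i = 64*2^i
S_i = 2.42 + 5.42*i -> [2.42, 7.84, 13.26, 18.68, 24.1]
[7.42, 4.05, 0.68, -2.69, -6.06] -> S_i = 7.42 + -3.37*i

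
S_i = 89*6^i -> [89, 534, 3204, 19224, 115344]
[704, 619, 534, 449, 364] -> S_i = 704 + -85*i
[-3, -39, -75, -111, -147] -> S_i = -3 + -36*i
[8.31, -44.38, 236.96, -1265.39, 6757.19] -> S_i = 8.31*(-5.34)^i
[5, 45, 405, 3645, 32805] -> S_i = 5*9^i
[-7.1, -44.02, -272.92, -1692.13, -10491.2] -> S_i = -7.10*6.20^i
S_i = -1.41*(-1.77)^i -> [-1.41, 2.5, -4.42, 7.82, -13.84]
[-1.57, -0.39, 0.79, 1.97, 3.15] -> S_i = -1.57 + 1.18*i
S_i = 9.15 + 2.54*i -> [9.15, 11.69, 14.23, 16.77, 19.31]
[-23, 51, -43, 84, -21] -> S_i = Random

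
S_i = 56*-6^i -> [56, -336, 2016, -12096, 72576]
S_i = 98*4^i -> [98, 392, 1568, 6272, 25088]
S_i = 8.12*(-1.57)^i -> [8.12, -12.75, 20.01, -31.42, 49.33]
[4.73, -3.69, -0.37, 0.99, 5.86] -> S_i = Random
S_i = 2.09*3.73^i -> [2.09, 7.8, 29.08, 108.46, 404.56]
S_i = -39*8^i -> [-39, -312, -2496, -19968, -159744]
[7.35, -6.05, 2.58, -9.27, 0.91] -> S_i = Random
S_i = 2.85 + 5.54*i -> [2.85, 8.39, 13.93, 19.47, 25.01]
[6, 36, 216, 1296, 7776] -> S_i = 6*6^i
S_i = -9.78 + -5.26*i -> [-9.78, -15.04, -20.3, -25.56, -30.82]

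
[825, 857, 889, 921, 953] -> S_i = 825 + 32*i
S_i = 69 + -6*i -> [69, 63, 57, 51, 45]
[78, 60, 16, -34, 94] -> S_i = Random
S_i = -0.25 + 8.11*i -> [-0.25, 7.86, 15.97, 24.08, 32.19]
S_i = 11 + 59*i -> [11, 70, 129, 188, 247]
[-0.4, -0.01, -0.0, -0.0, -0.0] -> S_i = -0.40*0.02^i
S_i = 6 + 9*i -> [6, 15, 24, 33, 42]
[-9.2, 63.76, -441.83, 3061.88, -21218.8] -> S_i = -9.20*(-6.93)^i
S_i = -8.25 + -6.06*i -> [-8.25, -14.31, -20.37, -26.43, -32.49]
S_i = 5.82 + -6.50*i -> [5.82, -0.68, -7.18, -13.68, -20.18]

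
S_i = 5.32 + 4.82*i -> [5.32, 10.14, 14.96, 19.78, 24.6]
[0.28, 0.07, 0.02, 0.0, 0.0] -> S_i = 0.28*0.25^i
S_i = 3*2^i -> [3, 6, 12, 24, 48]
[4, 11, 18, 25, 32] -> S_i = 4 + 7*i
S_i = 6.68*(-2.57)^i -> [6.68, -17.17, 44.12, -113.39, 291.41]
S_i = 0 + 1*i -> [0, 1, 2, 3, 4]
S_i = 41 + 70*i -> [41, 111, 181, 251, 321]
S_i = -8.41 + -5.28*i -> [-8.41, -13.69, -18.97, -24.25, -29.53]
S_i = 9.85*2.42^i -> [9.85, 23.84, 57.69, 139.6, 337.83]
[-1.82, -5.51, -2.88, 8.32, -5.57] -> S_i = Random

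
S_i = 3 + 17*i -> [3, 20, 37, 54, 71]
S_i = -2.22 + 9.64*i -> [-2.22, 7.42, 17.06, 26.7, 36.34]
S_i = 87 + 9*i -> [87, 96, 105, 114, 123]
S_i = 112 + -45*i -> [112, 67, 22, -23, -68]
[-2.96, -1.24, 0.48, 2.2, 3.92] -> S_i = -2.96 + 1.72*i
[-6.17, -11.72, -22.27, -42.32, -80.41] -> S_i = -6.17*1.90^i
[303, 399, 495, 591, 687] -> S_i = 303 + 96*i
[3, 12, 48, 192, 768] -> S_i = 3*4^i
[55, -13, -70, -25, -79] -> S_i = Random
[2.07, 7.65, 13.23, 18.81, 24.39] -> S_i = 2.07 + 5.58*i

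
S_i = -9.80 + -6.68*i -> [-9.8, -16.48, -23.16, -29.84, -36.52]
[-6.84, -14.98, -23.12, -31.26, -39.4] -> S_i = -6.84 + -8.14*i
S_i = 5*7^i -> [5, 35, 245, 1715, 12005]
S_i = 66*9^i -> [66, 594, 5346, 48114, 433026]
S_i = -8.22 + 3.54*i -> [-8.22, -4.68, -1.14, 2.4, 5.94]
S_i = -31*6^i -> [-31, -186, -1116, -6696, -40176]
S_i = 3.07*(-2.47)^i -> [3.07, -7.58, 18.73, -46.26, 114.27]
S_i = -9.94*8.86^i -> [-9.94, -88.07, -780.29, -6913.33, -61252.14]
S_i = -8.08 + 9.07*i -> [-8.08, 0.99, 10.06, 19.13, 28.2]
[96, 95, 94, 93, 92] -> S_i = 96 + -1*i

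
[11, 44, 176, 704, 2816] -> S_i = 11*4^i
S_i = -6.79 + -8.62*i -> [-6.79, -15.41, -24.03, -32.65, -41.27]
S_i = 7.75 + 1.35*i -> [7.75, 9.1, 10.45, 11.8, 13.15]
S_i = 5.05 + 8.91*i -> [5.05, 13.96, 22.87, 31.78, 40.69]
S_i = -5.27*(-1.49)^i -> [-5.27, 7.85, -11.7, 17.43, -25.98]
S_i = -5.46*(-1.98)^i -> [-5.46, 10.81, -21.41, 42.38, -83.92]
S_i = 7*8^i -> [7, 56, 448, 3584, 28672]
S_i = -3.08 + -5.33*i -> [-3.08, -8.41, -13.74, -19.07, -24.4]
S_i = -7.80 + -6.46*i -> [-7.8, -14.26, -20.72, -27.18, -33.64]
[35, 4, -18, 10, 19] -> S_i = Random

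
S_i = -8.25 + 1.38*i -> [-8.25, -6.87, -5.49, -4.11, -2.73]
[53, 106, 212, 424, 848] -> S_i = 53*2^i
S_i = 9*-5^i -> [9, -45, 225, -1125, 5625]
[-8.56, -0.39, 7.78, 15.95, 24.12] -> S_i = -8.56 + 8.17*i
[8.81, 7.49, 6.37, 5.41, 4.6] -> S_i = 8.81*0.85^i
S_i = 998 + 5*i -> [998, 1003, 1008, 1013, 1018]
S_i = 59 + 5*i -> [59, 64, 69, 74, 79]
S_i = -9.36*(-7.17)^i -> [-9.36, 67.11, -481.19, 3450.11, -24737.31]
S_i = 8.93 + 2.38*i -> [8.93, 11.31, 13.69, 16.07, 18.45]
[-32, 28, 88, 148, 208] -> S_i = -32 + 60*i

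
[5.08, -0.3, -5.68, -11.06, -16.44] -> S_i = 5.08 + -5.38*i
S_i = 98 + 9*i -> [98, 107, 116, 125, 134]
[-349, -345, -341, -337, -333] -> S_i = -349 + 4*i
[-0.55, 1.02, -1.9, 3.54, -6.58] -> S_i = -0.55*(-1.86)^i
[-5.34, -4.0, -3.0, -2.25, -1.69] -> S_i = -5.34*0.75^i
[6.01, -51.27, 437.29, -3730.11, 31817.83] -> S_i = 6.01*(-8.53)^i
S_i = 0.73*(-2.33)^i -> [0.73, -1.7, 3.96, -9.23, 21.52]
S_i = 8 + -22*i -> [8, -14, -36, -58, -80]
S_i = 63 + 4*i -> [63, 67, 71, 75, 79]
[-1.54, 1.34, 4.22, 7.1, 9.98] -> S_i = -1.54 + 2.88*i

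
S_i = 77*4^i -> [77, 308, 1232, 4928, 19712]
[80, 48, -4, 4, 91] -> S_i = Random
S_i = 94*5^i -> [94, 470, 2350, 11750, 58750]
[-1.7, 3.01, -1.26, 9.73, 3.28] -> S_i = Random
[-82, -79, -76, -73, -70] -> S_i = -82 + 3*i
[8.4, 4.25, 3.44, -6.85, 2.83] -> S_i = Random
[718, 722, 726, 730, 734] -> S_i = 718 + 4*i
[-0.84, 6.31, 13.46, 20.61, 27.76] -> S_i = -0.84 + 7.15*i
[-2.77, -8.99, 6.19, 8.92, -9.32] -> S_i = Random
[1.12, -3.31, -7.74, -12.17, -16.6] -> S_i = 1.12 + -4.43*i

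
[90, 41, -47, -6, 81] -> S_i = Random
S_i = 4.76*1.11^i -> [4.76, 5.28, 5.86, 6.51, 7.23]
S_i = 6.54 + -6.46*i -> [6.54, 0.08, -6.38, -12.84, -19.3]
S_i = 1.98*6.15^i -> [1.98, 12.18, 74.89, 460.56, 2832.47]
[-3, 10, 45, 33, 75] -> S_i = Random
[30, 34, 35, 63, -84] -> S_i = Random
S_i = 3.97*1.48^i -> [3.97, 5.88, 8.7, 12.87, 19.05]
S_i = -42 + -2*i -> [-42, -44, -46, -48, -50]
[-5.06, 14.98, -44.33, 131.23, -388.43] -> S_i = -5.06*(-2.96)^i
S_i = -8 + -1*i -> [-8, -9, -10, -11, -12]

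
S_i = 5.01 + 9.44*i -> [5.01, 14.45, 23.89, 33.33, 42.77]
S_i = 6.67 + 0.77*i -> [6.67, 7.44, 8.21, 8.98, 9.75]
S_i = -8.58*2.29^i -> [-8.58, -19.65, -44.99, -103.04, -235.96]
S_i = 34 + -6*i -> [34, 28, 22, 16, 10]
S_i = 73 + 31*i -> [73, 104, 135, 166, 197]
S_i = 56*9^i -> [56, 504, 4536, 40824, 367416]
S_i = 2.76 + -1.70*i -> [2.76, 1.06, -0.64, -2.34, -4.04]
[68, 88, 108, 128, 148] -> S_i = 68 + 20*i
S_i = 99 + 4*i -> [99, 103, 107, 111, 115]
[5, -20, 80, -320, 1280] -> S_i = 5*-4^i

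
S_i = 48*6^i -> [48, 288, 1728, 10368, 62208]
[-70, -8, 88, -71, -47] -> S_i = Random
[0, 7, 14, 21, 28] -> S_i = 0 + 7*i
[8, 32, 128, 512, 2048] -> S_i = 8*4^i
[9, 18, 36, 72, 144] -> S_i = 9*2^i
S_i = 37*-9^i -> [37, -333, 2997, -26973, 242757]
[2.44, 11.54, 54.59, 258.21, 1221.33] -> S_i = 2.44*4.73^i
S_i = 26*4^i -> [26, 104, 416, 1664, 6656]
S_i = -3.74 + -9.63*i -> [-3.74, -13.37, -23.0, -32.63, -42.26]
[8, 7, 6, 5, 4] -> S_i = 8 + -1*i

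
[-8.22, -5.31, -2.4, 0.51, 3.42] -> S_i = -8.22 + 2.91*i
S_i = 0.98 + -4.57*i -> [0.98, -3.59, -8.16, -12.73, -17.3]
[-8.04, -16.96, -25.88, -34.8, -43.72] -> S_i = -8.04 + -8.92*i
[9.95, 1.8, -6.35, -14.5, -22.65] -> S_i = 9.95 + -8.15*i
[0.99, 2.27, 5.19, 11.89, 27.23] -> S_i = 0.99*2.29^i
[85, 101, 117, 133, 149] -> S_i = 85 + 16*i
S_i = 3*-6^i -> [3, -18, 108, -648, 3888]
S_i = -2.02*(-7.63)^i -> [-2.02, 15.41, -117.6, 897.27, -6846.2]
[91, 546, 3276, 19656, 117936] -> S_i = 91*6^i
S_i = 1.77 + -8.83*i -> [1.77, -7.06, -15.89, -24.72, -33.55]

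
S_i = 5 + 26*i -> [5, 31, 57, 83, 109]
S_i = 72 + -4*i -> [72, 68, 64, 60, 56]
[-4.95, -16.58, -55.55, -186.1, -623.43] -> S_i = -4.95*3.35^i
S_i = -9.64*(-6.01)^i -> [-9.64, 57.94, -348.2, 2092.67, -12576.94]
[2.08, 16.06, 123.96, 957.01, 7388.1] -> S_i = 2.08*7.72^i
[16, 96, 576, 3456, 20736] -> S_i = 16*6^i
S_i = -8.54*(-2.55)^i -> [-8.54, 21.78, -55.53, 141.6, -361.09]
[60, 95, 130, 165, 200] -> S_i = 60 + 35*i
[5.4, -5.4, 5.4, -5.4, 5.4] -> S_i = 5.40*(-1.00)^i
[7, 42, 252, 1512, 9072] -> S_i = 7*6^i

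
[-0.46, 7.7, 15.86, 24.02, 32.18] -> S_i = -0.46 + 8.16*i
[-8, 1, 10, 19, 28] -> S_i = -8 + 9*i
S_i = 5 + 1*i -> [5, 6, 7, 8, 9]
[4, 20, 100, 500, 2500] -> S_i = 4*5^i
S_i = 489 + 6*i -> [489, 495, 501, 507, 513]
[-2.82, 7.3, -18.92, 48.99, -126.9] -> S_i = -2.82*(-2.59)^i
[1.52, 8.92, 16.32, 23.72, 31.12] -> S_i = 1.52 + 7.40*i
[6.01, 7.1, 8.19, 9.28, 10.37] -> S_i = 6.01 + 1.09*i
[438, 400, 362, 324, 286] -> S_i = 438 + -38*i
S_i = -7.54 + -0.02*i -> [-7.54, -7.56, -7.58, -7.6, -7.62]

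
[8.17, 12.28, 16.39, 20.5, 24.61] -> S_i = 8.17 + 4.11*i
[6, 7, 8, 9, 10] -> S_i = 6 + 1*i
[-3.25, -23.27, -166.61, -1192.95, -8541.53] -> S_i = -3.25*7.16^i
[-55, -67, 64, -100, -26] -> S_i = Random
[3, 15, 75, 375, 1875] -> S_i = 3*5^i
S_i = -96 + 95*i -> [-96, -1, 94, 189, 284]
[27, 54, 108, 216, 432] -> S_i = 27*2^i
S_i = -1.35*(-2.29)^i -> [-1.35, 3.09, -7.08, 16.21, -37.13]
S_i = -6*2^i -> [-6, -12, -24, -48, -96]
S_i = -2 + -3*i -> [-2, -5, -8, -11, -14]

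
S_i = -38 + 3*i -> [-38, -35, -32, -29, -26]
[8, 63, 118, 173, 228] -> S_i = 8 + 55*i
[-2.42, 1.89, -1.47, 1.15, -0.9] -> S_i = -2.42*(-0.78)^i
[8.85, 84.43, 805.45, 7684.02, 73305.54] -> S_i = 8.85*9.54^i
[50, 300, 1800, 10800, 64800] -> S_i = 50*6^i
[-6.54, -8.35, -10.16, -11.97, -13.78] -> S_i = -6.54 + -1.81*i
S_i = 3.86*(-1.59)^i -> [3.86, -6.14, 9.76, -15.52, 24.67]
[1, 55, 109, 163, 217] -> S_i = 1 + 54*i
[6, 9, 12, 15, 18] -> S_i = 6 + 3*i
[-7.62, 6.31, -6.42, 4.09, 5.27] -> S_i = Random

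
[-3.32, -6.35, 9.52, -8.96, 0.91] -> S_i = Random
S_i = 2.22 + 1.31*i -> [2.22, 3.53, 4.84, 6.15, 7.46]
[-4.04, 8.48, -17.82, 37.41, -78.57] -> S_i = -4.04*(-2.10)^i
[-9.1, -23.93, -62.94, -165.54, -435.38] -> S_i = -9.10*2.63^i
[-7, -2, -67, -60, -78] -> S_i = Random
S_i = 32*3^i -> [32, 96, 288, 864, 2592]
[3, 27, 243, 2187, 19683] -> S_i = 3*9^i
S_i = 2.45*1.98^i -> [2.45, 4.85, 9.6, 19.02, 37.66]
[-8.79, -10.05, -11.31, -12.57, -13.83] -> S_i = -8.79 + -1.26*i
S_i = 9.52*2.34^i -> [9.52, 22.28, 52.13, 121.98, 285.43]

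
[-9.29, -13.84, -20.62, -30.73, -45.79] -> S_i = -9.29*1.49^i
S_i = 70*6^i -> [70, 420, 2520, 15120, 90720]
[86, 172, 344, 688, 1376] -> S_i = 86*2^i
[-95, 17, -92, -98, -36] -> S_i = Random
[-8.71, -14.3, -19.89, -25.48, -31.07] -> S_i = -8.71 + -5.59*i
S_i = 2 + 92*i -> [2, 94, 186, 278, 370]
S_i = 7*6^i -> [7, 42, 252, 1512, 9072]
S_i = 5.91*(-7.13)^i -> [5.91, -42.14, 300.45, -2142.18, 15273.75]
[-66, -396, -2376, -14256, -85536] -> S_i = -66*6^i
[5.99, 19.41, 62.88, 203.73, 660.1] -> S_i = 5.99*3.24^i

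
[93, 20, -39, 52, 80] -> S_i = Random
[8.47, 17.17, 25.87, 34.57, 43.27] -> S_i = 8.47 + 8.70*i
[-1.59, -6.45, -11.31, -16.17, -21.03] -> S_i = -1.59 + -4.86*i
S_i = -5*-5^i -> [-5, 25, -125, 625, -3125]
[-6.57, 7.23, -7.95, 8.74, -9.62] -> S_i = -6.57*(-1.10)^i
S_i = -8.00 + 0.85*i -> [-8.0, -7.15, -6.3, -5.45, -4.6]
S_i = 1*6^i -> [1, 6, 36, 216, 1296]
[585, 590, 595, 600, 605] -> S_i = 585 + 5*i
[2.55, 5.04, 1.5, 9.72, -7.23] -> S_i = Random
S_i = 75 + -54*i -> [75, 21, -33, -87, -141]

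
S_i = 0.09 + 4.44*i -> [0.09, 4.53, 8.97, 13.41, 17.85]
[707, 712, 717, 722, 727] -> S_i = 707 + 5*i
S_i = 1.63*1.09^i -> [1.63, 1.78, 1.94, 2.11, 2.3]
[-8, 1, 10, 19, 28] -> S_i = -8 + 9*i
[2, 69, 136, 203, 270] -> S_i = 2 + 67*i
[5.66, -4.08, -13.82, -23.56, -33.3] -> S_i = 5.66 + -9.74*i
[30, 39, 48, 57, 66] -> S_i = 30 + 9*i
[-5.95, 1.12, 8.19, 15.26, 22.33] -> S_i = -5.95 + 7.07*i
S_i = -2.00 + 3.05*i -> [-2.0, 1.05, 4.1, 7.15, 10.2]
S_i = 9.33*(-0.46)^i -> [9.33, -4.29, 1.97, -0.91, 0.42]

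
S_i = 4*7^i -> [4, 28, 196, 1372, 9604]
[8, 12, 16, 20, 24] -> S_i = 8 + 4*i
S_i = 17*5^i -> [17, 85, 425, 2125, 10625]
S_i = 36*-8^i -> [36, -288, 2304, -18432, 147456]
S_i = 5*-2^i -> [5, -10, 20, -40, 80]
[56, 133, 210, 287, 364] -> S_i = 56 + 77*i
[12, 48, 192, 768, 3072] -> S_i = 12*4^i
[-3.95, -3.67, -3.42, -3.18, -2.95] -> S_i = -3.95*0.93^i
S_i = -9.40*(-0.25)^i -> [-9.4, 2.35, -0.59, 0.15, -0.04]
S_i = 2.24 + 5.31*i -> [2.24, 7.55, 12.86, 18.17, 23.48]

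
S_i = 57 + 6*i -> [57, 63, 69, 75, 81]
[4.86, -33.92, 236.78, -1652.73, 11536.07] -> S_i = 4.86*(-6.98)^i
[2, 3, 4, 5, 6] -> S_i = 2 + 1*i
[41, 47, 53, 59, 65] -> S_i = 41 + 6*i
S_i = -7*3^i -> [-7, -21, -63, -189, -567]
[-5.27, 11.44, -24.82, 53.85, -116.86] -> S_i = -5.27*(-2.17)^i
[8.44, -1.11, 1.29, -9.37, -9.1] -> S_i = Random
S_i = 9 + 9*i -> [9, 18, 27, 36, 45]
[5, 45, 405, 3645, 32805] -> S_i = 5*9^i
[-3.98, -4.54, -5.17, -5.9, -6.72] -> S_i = -3.98*1.14^i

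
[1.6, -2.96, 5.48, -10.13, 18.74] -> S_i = 1.60*(-1.85)^i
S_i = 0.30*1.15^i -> [0.3, 0.34, 0.4, 0.46, 0.52]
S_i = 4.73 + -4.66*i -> [4.73, 0.07, -4.59, -9.25, -13.91]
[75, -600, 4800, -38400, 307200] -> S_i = 75*-8^i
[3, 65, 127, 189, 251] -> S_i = 3 + 62*i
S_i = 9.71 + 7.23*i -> [9.71, 16.94, 24.17, 31.4, 38.63]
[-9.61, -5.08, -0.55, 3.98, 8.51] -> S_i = -9.61 + 4.53*i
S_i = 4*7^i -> [4, 28, 196, 1372, 9604]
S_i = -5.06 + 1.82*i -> [-5.06, -3.24, -1.42, 0.4, 2.22]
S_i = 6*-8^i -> [6, -48, 384, -3072, 24576]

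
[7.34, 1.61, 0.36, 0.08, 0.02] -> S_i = 7.34*0.22^i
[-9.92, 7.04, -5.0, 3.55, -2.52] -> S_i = -9.92*(-0.71)^i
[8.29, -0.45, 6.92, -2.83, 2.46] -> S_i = Random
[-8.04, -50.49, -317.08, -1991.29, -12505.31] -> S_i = -8.04*6.28^i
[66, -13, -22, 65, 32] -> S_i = Random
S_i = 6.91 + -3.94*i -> [6.91, 2.97, -0.97, -4.91, -8.85]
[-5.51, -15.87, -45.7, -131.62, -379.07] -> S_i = -5.51*2.88^i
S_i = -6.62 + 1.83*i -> [-6.62, -4.79, -2.96, -1.13, 0.7]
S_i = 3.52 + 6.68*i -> [3.52, 10.2, 16.88, 23.56, 30.24]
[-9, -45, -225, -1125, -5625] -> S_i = -9*5^i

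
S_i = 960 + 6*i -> [960, 966, 972, 978, 984]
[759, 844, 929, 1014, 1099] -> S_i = 759 + 85*i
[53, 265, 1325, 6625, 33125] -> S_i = 53*5^i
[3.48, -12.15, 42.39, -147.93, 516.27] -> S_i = 3.48*(-3.49)^i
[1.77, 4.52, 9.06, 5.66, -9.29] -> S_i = Random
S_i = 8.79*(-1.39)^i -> [8.79, -12.22, 16.98, -23.61, 32.81]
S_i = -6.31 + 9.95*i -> [-6.31, 3.64, 13.59, 23.54, 33.49]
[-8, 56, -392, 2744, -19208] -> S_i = -8*-7^i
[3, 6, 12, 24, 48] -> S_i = 3*2^i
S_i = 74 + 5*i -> [74, 79, 84, 89, 94]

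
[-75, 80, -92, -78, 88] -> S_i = Random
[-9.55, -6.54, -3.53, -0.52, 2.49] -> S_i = -9.55 + 3.01*i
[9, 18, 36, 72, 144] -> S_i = 9*2^i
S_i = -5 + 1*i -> [-5, -4, -3, -2, -1]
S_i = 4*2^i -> [4, 8, 16, 32, 64]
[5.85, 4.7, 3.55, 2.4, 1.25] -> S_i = 5.85 + -1.15*i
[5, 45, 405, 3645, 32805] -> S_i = 5*9^i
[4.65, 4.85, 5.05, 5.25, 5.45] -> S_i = 4.65 + 0.20*i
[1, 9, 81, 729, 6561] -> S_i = 1*9^i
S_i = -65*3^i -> [-65, -195, -585, -1755, -5265]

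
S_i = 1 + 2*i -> [1, 3, 5, 7, 9]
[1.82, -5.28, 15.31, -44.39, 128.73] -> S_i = 1.82*(-2.90)^i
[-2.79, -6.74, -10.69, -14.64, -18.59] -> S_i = -2.79 + -3.95*i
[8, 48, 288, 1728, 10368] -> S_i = 8*6^i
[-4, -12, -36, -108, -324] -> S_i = -4*3^i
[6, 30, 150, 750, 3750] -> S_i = 6*5^i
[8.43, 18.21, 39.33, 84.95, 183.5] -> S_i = 8.43*2.16^i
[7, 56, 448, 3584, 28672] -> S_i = 7*8^i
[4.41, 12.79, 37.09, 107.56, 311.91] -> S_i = 4.41*2.90^i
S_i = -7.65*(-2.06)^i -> [-7.65, 15.76, -32.46, 66.87, -137.76]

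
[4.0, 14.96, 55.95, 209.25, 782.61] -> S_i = 4.00*3.74^i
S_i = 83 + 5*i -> [83, 88, 93, 98, 103]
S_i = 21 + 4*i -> [21, 25, 29, 33, 37]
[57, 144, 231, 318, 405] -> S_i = 57 + 87*i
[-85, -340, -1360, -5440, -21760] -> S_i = -85*4^i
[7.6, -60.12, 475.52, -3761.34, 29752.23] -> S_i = 7.60*(-7.91)^i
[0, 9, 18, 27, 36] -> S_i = 0 + 9*i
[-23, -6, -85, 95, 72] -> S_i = Random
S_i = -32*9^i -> [-32, -288, -2592, -23328, -209952]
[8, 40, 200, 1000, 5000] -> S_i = 8*5^i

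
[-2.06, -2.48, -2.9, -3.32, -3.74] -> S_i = -2.06 + -0.42*i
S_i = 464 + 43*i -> [464, 507, 550, 593, 636]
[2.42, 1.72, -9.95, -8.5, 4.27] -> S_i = Random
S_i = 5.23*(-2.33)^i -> [5.23, -12.19, 28.39, -66.16, 154.14]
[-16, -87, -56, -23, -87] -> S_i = Random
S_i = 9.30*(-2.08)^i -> [9.3, -19.34, 40.24, -83.69, 174.07]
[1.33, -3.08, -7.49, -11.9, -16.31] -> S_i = 1.33 + -4.41*i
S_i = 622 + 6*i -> [622, 628, 634, 640, 646]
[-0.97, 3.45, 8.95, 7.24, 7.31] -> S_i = Random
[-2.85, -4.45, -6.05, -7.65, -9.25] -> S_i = -2.85 + -1.60*i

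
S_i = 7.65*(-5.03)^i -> [7.65, -38.48, 193.55, -973.57, 4897.04]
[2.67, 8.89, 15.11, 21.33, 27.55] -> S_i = 2.67 + 6.22*i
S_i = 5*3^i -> [5, 15, 45, 135, 405]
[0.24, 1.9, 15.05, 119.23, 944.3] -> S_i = 0.24*7.92^i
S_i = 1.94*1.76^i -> [1.94, 3.41, 6.01, 10.58, 18.61]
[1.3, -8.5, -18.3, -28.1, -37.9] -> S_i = 1.30 + -9.80*i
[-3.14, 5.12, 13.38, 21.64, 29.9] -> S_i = -3.14 + 8.26*i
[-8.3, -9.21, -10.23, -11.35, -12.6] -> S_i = -8.30*1.11^i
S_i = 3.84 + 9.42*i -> [3.84, 13.26, 22.68, 32.1, 41.52]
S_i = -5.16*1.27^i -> [-5.16, -6.55, -8.32, -10.57, -13.42]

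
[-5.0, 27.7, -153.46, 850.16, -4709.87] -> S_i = -5.00*(-5.54)^i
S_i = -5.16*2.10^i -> [-5.16, -10.84, -22.76, -47.79, -100.35]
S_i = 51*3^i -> [51, 153, 459, 1377, 4131]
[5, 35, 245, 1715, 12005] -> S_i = 5*7^i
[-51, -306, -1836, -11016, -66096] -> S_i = -51*6^i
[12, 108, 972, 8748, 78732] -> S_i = 12*9^i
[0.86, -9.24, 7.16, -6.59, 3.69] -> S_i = Random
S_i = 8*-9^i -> [8, -72, 648, -5832, 52488]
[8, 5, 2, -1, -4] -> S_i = 8 + -3*i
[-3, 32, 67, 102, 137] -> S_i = -3 + 35*i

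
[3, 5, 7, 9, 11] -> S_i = 3 + 2*i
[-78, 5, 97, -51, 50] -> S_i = Random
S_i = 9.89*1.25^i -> [9.89, 12.36, 15.45, 19.32, 24.15]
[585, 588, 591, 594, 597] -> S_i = 585 + 3*i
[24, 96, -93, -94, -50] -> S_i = Random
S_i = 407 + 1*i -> [407, 408, 409, 410, 411]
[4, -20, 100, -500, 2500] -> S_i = 4*-5^i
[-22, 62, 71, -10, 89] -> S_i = Random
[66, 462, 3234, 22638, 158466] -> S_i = 66*7^i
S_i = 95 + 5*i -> [95, 100, 105, 110, 115]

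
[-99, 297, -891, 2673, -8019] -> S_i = -99*-3^i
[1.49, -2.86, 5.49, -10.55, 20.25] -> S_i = 1.49*(-1.92)^i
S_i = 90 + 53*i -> [90, 143, 196, 249, 302]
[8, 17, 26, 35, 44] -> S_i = 8 + 9*i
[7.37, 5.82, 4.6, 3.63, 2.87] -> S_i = 7.37*0.79^i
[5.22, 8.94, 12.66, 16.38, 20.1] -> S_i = 5.22 + 3.72*i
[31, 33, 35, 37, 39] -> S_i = 31 + 2*i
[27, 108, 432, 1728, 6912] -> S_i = 27*4^i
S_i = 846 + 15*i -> [846, 861, 876, 891, 906]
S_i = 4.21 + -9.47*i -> [4.21, -5.26, -14.73, -24.2, -33.67]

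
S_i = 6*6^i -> [6, 36, 216, 1296, 7776]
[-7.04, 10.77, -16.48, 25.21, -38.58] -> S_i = -7.04*(-1.53)^i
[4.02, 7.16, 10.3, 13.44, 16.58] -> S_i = 4.02 + 3.14*i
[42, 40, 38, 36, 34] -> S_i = 42 + -2*i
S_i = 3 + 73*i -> [3, 76, 149, 222, 295]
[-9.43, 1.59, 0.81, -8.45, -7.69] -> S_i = Random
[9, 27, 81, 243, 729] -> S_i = 9*3^i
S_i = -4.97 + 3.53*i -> [-4.97, -1.44, 2.09, 5.62, 9.15]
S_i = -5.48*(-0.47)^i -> [-5.48, 2.58, -1.21, 0.57, -0.27]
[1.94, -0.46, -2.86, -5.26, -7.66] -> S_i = 1.94 + -2.40*i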